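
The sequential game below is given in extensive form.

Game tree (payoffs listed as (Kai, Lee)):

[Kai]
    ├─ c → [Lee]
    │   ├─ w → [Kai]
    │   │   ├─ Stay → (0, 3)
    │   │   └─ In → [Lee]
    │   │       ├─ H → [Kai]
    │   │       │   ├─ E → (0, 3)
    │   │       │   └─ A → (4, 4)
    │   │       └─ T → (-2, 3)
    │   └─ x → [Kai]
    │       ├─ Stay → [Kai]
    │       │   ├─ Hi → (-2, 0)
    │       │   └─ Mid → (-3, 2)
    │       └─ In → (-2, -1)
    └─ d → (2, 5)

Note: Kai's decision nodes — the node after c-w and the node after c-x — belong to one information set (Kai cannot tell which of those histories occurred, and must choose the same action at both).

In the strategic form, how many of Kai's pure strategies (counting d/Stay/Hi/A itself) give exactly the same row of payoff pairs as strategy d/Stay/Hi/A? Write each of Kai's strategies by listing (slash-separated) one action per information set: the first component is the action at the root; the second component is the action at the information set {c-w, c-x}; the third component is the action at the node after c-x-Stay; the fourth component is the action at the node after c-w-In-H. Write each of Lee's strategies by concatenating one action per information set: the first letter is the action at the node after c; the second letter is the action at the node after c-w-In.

8

Row for d/Stay/Hi/A (columns wH, wT, xH, xT): (2,5) (2,5) (2,5) (2,5).
Under d/Stay/Hi/A, Kai's choice at the information set {c-w, c-x} and at the node after c-x-Stay and at the node after c-w-In-H can never be reached regardless of what Lee does, so varying those choices leaves every outcome unchanged.
Holding the reachable choices fixed and varying the unreachable ones freely already gives 2 × 2 × 2 = 8 equivalent strategies.
No other strategy reproduces this row, so those 8 are the full class: d/Stay/Hi/E, d/Stay/Hi/A, d/Stay/Mid/E, d/Stay/Mid/A, d/In/Hi/E, d/In/Hi/A, d/In/Mid/E, d/In/Mid/A.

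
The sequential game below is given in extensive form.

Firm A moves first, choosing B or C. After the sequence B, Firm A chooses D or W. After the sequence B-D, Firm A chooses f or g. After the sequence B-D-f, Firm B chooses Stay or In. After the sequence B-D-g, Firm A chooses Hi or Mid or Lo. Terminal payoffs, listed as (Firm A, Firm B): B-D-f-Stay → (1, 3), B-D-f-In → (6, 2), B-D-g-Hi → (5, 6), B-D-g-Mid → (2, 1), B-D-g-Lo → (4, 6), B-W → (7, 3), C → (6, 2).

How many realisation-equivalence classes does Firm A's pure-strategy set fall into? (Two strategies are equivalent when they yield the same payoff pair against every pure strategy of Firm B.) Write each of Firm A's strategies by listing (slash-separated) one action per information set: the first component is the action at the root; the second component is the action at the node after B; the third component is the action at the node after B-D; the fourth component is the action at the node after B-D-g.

Firm A has 24 pure strategies: B/D/f/Hi, B/D/f/Mid, B/D/f/Lo, B/D/g/Hi, B/D/g/Mid, B/D/g/Lo, B/W/f/Hi, B/W/f/Mid, B/W/f/Lo, B/W/g/Hi, B/W/g/Mid, B/W/g/Lo, C/D/f/Hi, C/D/f/Mid, C/D/f/Lo, C/D/g/Hi, C/D/g/Mid, C/D/g/Lo, C/W/f/Hi, C/W/f/Mid, C/W/f/Lo, C/W/g/Hi, C/W/g/Mid, C/W/g/Lo. Columns: Stay, In.
{B/D/f/Hi, B/D/f/Mid, B/D/f/Lo} → row (1,3) (6,2)
{B/D/g/Hi} → row (5,6) (5,6)
{B/D/g/Mid} → row (2,1) (2,1)
{B/D/g/Lo} → row (4,6) (4,6)
{B/W/f/Hi, B/W/f/Mid, B/W/f/Lo, B/W/g/Hi, B/W/g/Mid, B/W/g/Lo} → row (7,3) (7,3)
{C/D/f/Hi, C/D/f/Mid, C/D/f/Lo, C/D/g/Hi, C/D/g/Mid, C/D/g/Lo, C/W/f/Hi, C/W/f/Mid, C/W/f/Lo, C/W/g/Hi, C/W/g/Mid, C/W/g/Lo} → row (6,2) (6,2)
That's 6 distinct rows out of 24 strategies.

6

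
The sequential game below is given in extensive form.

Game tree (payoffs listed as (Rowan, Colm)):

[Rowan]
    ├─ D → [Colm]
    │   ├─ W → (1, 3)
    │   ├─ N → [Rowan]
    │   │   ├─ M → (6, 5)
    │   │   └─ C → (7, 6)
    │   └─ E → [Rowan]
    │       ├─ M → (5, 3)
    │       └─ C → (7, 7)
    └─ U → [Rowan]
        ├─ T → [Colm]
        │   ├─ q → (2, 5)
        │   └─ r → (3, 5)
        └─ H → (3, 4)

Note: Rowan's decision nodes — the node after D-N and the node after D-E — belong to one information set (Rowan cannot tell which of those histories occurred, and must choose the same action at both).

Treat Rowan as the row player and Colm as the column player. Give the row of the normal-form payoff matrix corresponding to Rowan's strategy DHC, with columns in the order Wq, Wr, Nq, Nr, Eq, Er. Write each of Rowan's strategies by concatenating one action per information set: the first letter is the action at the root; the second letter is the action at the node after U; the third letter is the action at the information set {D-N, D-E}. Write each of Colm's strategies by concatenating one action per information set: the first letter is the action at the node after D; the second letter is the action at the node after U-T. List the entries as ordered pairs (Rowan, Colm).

(1,3) (1,3) (7,6) (7,6) (7,7) (7,7)

vs Wq: Rowan plays D → Colm plays W at [D] → (1, 3)
vs Wr: Rowan plays D → Colm plays W at [D] → (1, 3)
vs Nq: Rowan plays D → Colm plays N at [D] → Rowan plays C at [D-N] → (7, 6)
vs Nr: Rowan plays D → Colm plays N at [D] → Rowan plays C at [D-N] → (7, 6)
vs Eq: Rowan plays D → Colm plays E at [D] → Rowan plays C at [D-E] → (7, 7)
vs Er: Rowan plays D → Colm plays E at [D] → Rowan plays C at [D-E] → (7, 7)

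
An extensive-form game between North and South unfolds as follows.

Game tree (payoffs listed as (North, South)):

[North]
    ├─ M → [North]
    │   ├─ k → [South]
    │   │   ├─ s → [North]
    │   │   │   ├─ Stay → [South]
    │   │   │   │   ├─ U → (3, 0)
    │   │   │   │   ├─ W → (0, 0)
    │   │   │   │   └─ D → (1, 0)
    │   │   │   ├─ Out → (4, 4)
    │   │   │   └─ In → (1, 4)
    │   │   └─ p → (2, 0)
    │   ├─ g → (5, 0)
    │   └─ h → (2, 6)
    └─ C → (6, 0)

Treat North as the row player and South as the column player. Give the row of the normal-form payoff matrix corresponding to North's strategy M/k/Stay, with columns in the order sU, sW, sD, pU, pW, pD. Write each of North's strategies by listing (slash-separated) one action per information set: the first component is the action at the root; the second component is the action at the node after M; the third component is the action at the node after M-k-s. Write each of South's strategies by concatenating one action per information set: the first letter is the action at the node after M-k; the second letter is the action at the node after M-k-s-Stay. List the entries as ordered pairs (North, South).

(3,0) (0,0) (1,0) (2,0) (2,0) (2,0)

vs sU: North plays M → North plays k at [M] → South plays s at [M-k] → North plays Stay at [M-k-s] → South plays U at [M-k-s-Stay] → (3, 0)
vs sW: North plays M → North plays k at [M] → South plays s at [M-k] → North plays Stay at [M-k-s] → South plays W at [M-k-s-Stay] → (0, 0)
vs sD: North plays M → North plays k at [M] → South plays s at [M-k] → North plays Stay at [M-k-s] → South plays D at [M-k-s-Stay] → (1, 0)
vs pU: North plays M → North plays k at [M] → South plays p at [M-k] → (2, 0)
vs pW: North plays M → North plays k at [M] → South plays p at [M-k] → (2, 0)
vs pD: North plays M → North plays k at [M] → South plays p at [M-k] → (2, 0)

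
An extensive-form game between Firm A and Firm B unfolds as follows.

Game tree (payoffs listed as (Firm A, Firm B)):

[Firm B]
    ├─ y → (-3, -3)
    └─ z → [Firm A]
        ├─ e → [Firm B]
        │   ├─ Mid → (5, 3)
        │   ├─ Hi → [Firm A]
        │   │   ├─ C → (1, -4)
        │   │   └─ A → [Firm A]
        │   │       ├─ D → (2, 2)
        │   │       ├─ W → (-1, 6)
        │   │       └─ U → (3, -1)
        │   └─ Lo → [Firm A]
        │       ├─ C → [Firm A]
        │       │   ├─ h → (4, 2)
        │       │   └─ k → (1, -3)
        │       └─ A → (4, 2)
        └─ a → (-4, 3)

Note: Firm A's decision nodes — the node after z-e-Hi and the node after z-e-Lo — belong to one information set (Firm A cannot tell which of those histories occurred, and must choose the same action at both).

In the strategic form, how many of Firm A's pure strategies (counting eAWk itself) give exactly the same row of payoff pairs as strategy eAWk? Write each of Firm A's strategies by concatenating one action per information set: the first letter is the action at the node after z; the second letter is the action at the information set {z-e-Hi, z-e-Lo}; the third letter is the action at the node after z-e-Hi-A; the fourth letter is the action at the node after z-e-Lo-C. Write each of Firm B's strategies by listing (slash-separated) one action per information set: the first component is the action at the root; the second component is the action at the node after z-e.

2

Row for eAWk (columns y/Mid, y/Hi, y/Lo, z/Mid, z/Hi, z/Lo): (-3,-3) (-3,-3) (-3,-3) (5,3) (-1,6) (4,2).
Under eAWk, Firm A's choice at the node after z-e-Lo-C can never be reached regardless of what Firm B does, so varying those choices leaves every outcome unchanged.
Holding the reachable choices fixed and varying the unreachable one freely already gives 2 equivalent strategies.
No other strategy reproduces this row, so those 2 are the full class: eAWh, eAWk.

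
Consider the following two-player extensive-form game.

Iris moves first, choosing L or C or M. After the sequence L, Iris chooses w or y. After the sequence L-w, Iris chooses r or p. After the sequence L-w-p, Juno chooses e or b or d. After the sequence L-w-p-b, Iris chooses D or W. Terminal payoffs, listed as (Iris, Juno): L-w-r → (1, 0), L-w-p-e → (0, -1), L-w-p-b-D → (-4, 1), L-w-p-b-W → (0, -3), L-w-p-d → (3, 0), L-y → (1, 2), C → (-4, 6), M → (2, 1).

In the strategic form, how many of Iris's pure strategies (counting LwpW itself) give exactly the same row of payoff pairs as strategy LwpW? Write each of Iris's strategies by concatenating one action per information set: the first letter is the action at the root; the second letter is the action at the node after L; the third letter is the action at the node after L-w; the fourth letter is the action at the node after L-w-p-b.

Row for LwpW (columns e, b, d): (0,-1) (0,-3) (3,0).
Every one of Iris's information sets is on the play path for some reply by Juno when Iris follows LwpW.
Changing the action at any of them therefore changes at least one column, so only LwpW itself gives this row.

1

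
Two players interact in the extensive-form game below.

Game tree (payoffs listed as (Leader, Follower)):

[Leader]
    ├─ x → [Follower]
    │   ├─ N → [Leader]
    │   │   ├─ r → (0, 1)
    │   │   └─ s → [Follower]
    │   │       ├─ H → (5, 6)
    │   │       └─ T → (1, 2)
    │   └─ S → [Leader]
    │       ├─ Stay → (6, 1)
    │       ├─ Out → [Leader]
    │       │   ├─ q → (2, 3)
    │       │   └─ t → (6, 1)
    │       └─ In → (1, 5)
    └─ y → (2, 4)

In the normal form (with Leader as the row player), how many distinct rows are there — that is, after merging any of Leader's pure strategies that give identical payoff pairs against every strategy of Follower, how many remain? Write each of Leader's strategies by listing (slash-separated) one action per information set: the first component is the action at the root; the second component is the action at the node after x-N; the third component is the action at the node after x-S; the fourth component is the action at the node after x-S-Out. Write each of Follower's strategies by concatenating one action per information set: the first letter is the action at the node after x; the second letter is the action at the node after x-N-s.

7

Leader has 24 pure strategies: x/r/Stay/q, x/r/Stay/t, x/r/Out/q, x/r/Out/t, x/r/In/q, x/r/In/t, x/s/Stay/q, x/s/Stay/t, x/s/Out/q, x/s/Out/t, x/s/In/q, x/s/In/t, y/r/Stay/q, y/r/Stay/t, y/r/Out/q, y/r/Out/t, y/r/In/q, y/r/In/t, y/s/Stay/q, y/s/Stay/t, y/s/Out/q, y/s/Out/t, y/s/In/q, y/s/In/t. Columns: NH, NT, SH, ST.
{x/r/Stay/q, x/r/Stay/t, x/r/Out/t} → row (0,1) (0,1) (6,1) (6,1)
{x/r/Out/q} → row (0,1) (0,1) (2,3) (2,3)
{x/r/In/q, x/r/In/t} → row (0,1) (0,1) (1,5) (1,5)
{x/s/Stay/q, x/s/Stay/t, x/s/Out/t} → row (5,6) (1,2) (6,1) (6,1)
{x/s/Out/q} → row (5,6) (1,2) (2,3) (2,3)
{x/s/In/q, x/s/In/t} → row (5,6) (1,2) (1,5) (1,5)
{y/r/Stay/q, y/r/Stay/t, y/r/Out/q, y/r/Out/t, y/r/In/q, y/r/In/t, y/s/Stay/q, y/s/Stay/t, y/s/Out/q, y/s/Out/t, y/s/In/q, y/s/In/t} → row (2,4) (2,4) (2,4) (2,4)
That's 7 distinct rows out of 24 strategies.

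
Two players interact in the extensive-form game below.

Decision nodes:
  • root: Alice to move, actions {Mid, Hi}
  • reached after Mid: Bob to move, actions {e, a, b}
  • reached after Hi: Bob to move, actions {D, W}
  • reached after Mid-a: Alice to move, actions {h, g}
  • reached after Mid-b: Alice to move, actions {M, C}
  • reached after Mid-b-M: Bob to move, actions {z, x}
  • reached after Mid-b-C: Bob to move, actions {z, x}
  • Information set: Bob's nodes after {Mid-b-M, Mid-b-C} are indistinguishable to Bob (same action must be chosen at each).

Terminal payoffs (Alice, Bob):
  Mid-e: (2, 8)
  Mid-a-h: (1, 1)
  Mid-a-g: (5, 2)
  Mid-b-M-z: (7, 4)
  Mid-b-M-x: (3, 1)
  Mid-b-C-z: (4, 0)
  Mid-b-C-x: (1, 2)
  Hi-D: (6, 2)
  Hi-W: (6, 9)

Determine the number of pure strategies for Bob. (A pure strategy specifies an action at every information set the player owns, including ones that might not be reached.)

12

Bob owns the node after Mid with actions {e, a, b} — three choices.
Bob owns the node after Hi with actions {D, W} — two choices.
Bob owns the information set {Mid-b-M, Mid-b-C} with actions {z, x} — two choices.
A pure strategy fixes one action at each information set independently, so the count is the product 3 × 2 × 2 = 12.
(For reference, Alice has 8 pure strategies, giving a 12×8 normal-form matrix.)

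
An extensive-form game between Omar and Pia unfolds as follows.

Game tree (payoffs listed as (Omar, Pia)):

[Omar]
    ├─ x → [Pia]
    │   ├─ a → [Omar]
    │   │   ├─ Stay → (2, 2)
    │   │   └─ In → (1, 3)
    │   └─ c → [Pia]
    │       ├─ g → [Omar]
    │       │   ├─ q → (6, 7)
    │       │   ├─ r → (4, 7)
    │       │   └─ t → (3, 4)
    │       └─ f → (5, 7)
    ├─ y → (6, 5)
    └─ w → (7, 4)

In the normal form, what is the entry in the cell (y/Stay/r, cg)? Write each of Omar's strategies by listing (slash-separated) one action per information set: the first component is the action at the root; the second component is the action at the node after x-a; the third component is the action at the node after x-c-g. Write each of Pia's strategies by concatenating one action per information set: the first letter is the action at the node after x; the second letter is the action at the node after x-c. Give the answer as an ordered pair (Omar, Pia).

Trace the play path from the root:
  Omar plays y
→ terminal payoff (6, 5).
(Omar's choice at the node after x-a is never reached on this path, so it doesn't affect the outcome.)

(6, 5)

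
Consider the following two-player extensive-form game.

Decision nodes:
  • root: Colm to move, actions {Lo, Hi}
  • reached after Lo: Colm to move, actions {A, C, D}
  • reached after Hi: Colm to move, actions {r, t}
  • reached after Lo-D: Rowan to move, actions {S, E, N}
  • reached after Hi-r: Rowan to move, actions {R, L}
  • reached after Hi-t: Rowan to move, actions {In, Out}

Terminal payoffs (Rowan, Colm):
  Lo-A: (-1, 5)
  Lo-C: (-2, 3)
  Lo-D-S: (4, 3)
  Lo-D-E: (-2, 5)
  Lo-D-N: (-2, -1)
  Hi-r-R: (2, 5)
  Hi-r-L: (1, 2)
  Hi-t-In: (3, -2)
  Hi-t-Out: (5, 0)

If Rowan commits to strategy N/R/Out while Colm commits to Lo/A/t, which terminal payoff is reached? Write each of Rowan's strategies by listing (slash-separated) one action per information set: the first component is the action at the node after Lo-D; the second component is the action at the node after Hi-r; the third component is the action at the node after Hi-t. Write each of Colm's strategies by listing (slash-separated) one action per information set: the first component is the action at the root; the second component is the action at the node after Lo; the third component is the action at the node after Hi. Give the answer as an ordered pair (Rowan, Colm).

Trace the play path from the root:
  Colm plays Lo
  Colm plays A at [Lo]
→ terminal payoff (-1, 5).
(Rowan's choice at the node after Lo-D is never reached on this path, so it doesn't affect the outcome.)

(-1, 5)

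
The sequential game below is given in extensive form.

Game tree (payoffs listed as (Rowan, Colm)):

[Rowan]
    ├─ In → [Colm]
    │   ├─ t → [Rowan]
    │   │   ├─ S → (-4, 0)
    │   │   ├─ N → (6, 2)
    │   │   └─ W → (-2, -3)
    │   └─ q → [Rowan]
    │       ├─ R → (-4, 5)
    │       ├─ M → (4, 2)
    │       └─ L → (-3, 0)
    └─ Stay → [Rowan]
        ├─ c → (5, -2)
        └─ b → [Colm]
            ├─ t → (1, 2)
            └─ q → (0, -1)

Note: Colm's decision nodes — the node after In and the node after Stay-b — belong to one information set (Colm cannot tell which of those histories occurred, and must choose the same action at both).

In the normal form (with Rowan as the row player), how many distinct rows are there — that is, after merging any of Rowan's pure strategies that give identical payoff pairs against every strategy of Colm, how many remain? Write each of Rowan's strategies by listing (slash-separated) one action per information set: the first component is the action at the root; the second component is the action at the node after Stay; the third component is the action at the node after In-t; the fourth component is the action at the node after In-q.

Rowan has 36 pure strategies: In/c/S/R, In/c/S/M, In/c/S/L, In/c/N/R, In/c/N/M, In/c/N/L, In/c/W/R, In/c/W/M, In/c/W/L, In/b/S/R, In/b/S/M, In/b/S/L, In/b/N/R, In/b/N/M, In/b/N/L, In/b/W/R, In/b/W/M, In/b/W/L, Stay/c/S/R, Stay/c/S/M, Stay/c/S/L, Stay/c/N/R, Stay/c/N/M, Stay/c/N/L, Stay/c/W/R, Stay/c/W/M, Stay/c/W/L, Stay/b/S/R, Stay/b/S/M, Stay/b/S/L, Stay/b/N/R, Stay/b/N/M, Stay/b/N/L, Stay/b/W/R, Stay/b/W/M, Stay/b/W/L. Columns: t, q.
{In/c/S/R, In/b/S/R} → row (-4,0) (-4,5)
{In/c/S/M, In/b/S/M} → row (-4,0) (4,2)
{In/c/S/L, In/b/S/L} → row (-4,0) (-3,0)
{In/c/N/R, In/b/N/R} → row (6,2) (-4,5)
{In/c/N/M, In/b/N/M} → row (6,2) (4,2)
{In/c/N/L, In/b/N/L} → row (6,2) (-3,0)
{In/c/W/R, In/b/W/R} → row (-2,-3) (-4,5)
{In/c/W/M, In/b/W/M} → row (-2,-3) (4,2)
{In/c/W/L, In/b/W/L} → row (-2,-3) (-3,0)
{Stay/c/S/R, Stay/c/S/M, Stay/c/S/L, Stay/c/N/R, Stay/c/N/M, Stay/c/N/L, Stay/c/W/R, Stay/c/W/M, Stay/c/W/L} → row (5,-2) (5,-2)
{Stay/b/S/R, Stay/b/S/M, Stay/b/S/L, Stay/b/N/R, Stay/b/N/M, Stay/b/N/L, Stay/b/W/R, Stay/b/W/M, Stay/b/W/L} → row (1,2) (0,-1)
That's 11 distinct rows out of 36 strategies.

11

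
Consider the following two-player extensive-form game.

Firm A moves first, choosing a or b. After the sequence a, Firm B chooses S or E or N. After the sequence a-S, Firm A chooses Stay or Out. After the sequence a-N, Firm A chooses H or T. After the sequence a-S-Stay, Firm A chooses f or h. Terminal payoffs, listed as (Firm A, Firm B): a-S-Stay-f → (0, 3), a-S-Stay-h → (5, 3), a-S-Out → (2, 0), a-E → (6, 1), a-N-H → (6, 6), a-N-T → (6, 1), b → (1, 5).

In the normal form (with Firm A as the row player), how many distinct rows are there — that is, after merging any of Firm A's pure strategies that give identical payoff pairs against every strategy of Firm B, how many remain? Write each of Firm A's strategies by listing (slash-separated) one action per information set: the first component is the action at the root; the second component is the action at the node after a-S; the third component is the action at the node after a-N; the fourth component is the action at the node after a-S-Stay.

Firm A has 16 pure strategies: a/Stay/H/f, a/Stay/H/h, a/Stay/T/f, a/Stay/T/h, a/Out/H/f, a/Out/H/h, a/Out/T/f, a/Out/T/h, b/Stay/H/f, b/Stay/H/h, b/Stay/T/f, b/Stay/T/h, b/Out/H/f, b/Out/H/h, b/Out/T/f, b/Out/T/h. Columns: S, E, N.
{a/Stay/H/f} → row (0,3) (6,1) (6,6)
{a/Stay/H/h} → row (5,3) (6,1) (6,6)
{a/Stay/T/f} → row (0,3) (6,1) (6,1)
{a/Stay/T/h} → row (5,3) (6,1) (6,1)
{a/Out/H/f, a/Out/H/h} → row (2,0) (6,1) (6,6)
{a/Out/T/f, a/Out/T/h} → row (2,0) (6,1) (6,1)
{b/Stay/H/f, b/Stay/H/h, b/Stay/T/f, b/Stay/T/h, b/Out/H/f, b/Out/H/h, b/Out/T/f, b/Out/T/h} → row (1,5) (1,5) (1,5)
That's 7 distinct rows out of 16 strategies.

7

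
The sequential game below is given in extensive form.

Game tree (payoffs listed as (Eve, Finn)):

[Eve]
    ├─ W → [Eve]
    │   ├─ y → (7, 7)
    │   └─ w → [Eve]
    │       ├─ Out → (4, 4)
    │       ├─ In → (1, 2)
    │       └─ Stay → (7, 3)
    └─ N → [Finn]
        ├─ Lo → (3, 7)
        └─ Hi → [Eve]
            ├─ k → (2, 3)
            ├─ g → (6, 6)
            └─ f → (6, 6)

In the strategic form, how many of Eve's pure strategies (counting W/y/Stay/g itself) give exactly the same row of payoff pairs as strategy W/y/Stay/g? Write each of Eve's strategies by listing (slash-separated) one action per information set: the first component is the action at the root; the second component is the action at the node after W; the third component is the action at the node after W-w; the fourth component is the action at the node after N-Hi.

Row for W/y/Stay/g (columns Lo, Hi): (7,7) (7,7).
Under W/y/Stay/g, Eve's choice at the node after W-w and at the node after N-Hi can never be reached regardless of what Finn does, so varying those choices leaves every outcome unchanged.
Holding the reachable choices fixed and varying the unreachable ones freely already gives 3 × 3 = 9 equivalent strategies.
No other strategy reproduces this row, so those 9 are the full class: W/y/Out/k, W/y/Out/g, W/y/Out/f, W/y/In/k, W/y/In/g, W/y/In/f, W/y/Stay/k, W/y/Stay/g, W/y/Stay/f.

9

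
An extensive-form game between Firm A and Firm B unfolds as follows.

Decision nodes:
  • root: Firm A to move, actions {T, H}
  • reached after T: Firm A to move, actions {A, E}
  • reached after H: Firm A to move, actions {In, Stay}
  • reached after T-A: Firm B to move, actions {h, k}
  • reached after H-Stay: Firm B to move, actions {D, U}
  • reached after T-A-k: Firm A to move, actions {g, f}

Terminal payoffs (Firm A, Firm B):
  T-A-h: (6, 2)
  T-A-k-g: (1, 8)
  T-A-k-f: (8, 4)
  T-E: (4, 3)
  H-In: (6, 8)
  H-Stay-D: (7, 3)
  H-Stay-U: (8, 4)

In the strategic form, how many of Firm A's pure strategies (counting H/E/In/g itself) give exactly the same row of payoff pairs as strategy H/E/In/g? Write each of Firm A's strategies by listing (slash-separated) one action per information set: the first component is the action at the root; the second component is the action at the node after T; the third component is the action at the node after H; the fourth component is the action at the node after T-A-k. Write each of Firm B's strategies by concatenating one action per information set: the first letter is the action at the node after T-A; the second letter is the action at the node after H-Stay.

Row for H/E/In/g (columns hD, hU, kD, kU): (6,8) (6,8) (6,8) (6,8).
Under H/E/In/g, Firm A's choice at the node after T and at the node after T-A-k can never be reached regardless of what Firm B does, so varying those choices leaves every outcome unchanged.
Holding the reachable choices fixed and varying the unreachable ones freely already gives 2 × 2 = 4 equivalent strategies.
No other strategy reproduces this row, so those 4 are the full class: H/A/In/g, H/A/In/f, H/E/In/g, H/E/In/f.

4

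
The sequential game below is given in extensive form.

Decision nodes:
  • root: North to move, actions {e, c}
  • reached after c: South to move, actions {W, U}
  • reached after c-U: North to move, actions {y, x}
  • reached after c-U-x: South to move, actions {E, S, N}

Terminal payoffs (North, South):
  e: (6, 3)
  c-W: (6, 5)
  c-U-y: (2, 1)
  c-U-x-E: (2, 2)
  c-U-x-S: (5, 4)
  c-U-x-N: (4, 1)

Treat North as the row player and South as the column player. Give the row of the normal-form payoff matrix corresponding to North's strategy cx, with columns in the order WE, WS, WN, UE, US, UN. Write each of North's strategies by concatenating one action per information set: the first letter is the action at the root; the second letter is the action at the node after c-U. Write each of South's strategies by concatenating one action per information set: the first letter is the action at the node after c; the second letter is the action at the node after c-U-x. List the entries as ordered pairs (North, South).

vs WE: North plays c → South plays W at [c] → (6, 5)
vs WS: North plays c → South plays W at [c] → (6, 5)
vs WN: North plays c → South plays W at [c] → (6, 5)
vs UE: North plays c → South plays U at [c] → North plays x at [c-U] → South plays E at [c-U-x] → (2, 2)
vs US: North plays c → South plays U at [c] → North plays x at [c-U] → South plays S at [c-U-x] → (5, 4)
vs UN: North plays c → South plays U at [c] → North plays x at [c-U] → South plays N at [c-U-x] → (4, 1)

(6,5) (6,5) (6,5) (2,2) (5,4) (4,1)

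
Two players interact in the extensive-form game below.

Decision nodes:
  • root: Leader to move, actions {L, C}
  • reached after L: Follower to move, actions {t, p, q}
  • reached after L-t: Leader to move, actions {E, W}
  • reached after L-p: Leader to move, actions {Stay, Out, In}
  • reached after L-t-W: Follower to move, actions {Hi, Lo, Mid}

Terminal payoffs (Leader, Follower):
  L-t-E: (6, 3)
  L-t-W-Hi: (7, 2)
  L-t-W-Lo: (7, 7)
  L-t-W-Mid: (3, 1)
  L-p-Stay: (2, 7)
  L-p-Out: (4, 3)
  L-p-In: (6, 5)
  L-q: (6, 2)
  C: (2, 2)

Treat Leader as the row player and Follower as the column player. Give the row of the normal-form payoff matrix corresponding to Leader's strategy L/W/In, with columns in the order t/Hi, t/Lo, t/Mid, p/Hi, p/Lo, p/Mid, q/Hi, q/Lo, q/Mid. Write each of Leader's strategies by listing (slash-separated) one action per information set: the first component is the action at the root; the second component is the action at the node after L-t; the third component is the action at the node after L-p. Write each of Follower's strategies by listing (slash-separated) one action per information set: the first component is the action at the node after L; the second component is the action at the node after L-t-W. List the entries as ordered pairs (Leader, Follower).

vs t/Hi: Leader plays L → Follower plays t at [L] → Leader plays W at [L-t] → Follower plays Hi at [L-t-W] → (7, 2)
vs t/Lo: Leader plays L → Follower plays t at [L] → Leader plays W at [L-t] → Follower plays Lo at [L-t-W] → (7, 7)
vs t/Mid: Leader plays L → Follower plays t at [L] → Leader plays W at [L-t] → Follower plays Mid at [L-t-W] → (3, 1)
vs p/Hi: Leader plays L → Follower plays p at [L] → Leader plays In at [L-p] → (6, 5)
vs p/Lo: Leader plays L → Follower plays p at [L] → Leader plays In at [L-p] → (6, 5)
vs p/Mid: Leader plays L → Follower plays p at [L] → Leader plays In at [L-p] → (6, 5)
vs q/Hi: Leader plays L → Follower plays q at [L] → (6, 2)
vs q/Lo: Leader plays L → Follower plays q at [L] → (6, 2)
vs q/Mid: Leader plays L → Follower plays q at [L] → (6, 2)

(7,2) (7,7) (3,1) (6,5) (6,5) (6,5) (6,2) (6,2) (6,2)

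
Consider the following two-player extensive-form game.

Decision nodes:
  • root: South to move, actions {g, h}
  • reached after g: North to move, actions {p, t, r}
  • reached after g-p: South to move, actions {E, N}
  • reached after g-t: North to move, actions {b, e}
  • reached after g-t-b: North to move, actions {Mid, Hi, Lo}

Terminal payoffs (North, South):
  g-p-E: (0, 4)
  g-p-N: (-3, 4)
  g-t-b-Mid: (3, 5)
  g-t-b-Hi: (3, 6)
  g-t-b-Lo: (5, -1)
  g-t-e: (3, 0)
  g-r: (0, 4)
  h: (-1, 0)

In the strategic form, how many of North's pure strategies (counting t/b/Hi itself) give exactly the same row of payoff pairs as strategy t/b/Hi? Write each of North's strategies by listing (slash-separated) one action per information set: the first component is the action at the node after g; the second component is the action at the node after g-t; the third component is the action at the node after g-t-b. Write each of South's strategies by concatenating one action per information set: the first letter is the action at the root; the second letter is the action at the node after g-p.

1

Row for t/b/Hi (columns gE, gN, hE, hN): (3,6) (3,6) (-1,0) (-1,0).
Every one of North's information sets is on the play path for some reply by South when North follows t/b/Hi.
Changing the action at any of them therefore changes at least one column, so only t/b/Hi itself gives this row.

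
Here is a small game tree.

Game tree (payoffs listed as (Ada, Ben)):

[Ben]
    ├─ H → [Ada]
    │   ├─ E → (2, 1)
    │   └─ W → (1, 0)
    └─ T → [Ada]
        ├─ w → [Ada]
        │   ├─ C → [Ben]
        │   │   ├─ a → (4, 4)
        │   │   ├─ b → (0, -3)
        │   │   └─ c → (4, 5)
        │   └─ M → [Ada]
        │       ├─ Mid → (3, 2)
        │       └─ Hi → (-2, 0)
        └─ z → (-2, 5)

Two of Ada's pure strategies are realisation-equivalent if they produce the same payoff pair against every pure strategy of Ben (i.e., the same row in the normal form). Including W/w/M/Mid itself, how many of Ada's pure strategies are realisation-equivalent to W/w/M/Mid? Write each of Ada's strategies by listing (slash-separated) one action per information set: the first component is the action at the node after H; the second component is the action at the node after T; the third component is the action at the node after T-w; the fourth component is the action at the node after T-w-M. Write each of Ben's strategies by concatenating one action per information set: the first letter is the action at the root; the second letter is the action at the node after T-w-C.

1

Row for W/w/M/Mid (columns Ha, Hb, Hc, Ta, Tb, Tc): (1,0) (1,0) (1,0) (3,2) (3,2) (3,2).
Every one of Ada's information sets is on the play path for some reply by Ben when Ada follows W/w/M/Mid.
Changing the action at any of them therefore changes at least one column, so only W/w/M/Mid itself gives this row.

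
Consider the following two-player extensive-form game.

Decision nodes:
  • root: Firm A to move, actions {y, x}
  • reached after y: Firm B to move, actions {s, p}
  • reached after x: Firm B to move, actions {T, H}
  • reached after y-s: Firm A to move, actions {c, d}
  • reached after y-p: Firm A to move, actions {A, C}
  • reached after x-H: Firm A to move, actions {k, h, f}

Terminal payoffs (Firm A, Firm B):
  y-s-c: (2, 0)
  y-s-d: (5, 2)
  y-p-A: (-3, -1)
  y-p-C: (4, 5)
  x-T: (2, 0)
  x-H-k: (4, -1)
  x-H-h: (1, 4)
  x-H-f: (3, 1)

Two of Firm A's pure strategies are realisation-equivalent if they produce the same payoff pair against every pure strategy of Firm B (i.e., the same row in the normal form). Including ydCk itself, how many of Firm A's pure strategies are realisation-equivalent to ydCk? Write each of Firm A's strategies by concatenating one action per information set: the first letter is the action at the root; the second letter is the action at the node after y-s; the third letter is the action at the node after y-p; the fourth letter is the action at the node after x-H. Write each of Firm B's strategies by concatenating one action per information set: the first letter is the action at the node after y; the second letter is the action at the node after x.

3

Row for ydCk (columns sT, sH, pT, pH): (5,2) (5,2) (4,5) (4,5).
Under ydCk, Firm A's choice at the node after x-H can never be reached regardless of what Firm B does, so varying those choices leaves every outcome unchanged.
Holding the reachable choices fixed and varying the unreachable one freely already gives 3 equivalent strategies.
No other strategy reproduces this row, so those 3 are the full class: ydCk, ydCh, ydCf.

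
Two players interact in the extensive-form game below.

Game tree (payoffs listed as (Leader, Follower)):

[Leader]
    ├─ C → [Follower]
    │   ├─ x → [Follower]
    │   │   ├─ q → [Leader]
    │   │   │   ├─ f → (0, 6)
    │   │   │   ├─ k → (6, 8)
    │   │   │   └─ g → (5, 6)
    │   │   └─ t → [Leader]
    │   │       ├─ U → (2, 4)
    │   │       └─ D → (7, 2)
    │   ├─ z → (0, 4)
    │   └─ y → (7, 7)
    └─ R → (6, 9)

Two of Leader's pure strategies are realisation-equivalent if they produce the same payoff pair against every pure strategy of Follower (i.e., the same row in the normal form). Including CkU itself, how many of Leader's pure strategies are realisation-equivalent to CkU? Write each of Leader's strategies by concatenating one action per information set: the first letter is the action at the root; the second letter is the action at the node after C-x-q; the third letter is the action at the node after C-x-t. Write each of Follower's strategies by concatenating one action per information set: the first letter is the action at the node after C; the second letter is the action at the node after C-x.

Row for CkU (columns xq, xt, zq, zt, yq, yt): (6,8) (2,4) (0,4) (0,4) (7,7) (7,7).
Every one of Leader's information sets is on the play path for some reply by Follower when Leader follows CkU.
Changing the action at any of them therefore changes at least one column, so only CkU itself gives this row.

1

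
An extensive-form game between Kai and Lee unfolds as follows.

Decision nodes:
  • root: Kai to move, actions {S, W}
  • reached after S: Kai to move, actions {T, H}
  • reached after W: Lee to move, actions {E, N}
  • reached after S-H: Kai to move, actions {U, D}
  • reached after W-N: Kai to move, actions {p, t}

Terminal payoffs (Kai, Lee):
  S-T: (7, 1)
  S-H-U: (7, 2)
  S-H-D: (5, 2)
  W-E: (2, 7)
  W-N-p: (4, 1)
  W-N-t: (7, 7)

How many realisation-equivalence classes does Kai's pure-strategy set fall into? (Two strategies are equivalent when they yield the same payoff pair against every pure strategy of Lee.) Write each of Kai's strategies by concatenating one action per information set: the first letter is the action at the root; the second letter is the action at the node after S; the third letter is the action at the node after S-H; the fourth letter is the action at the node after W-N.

Kai has 16 pure strategies: STUp, STUt, STDp, STDt, SHUp, SHUt, SHDp, SHDt, WTUp, WTUt, WTDp, WTDt, WHUp, WHUt, WHDp, WHDt. Columns: E, N.
{STUp, STUt, STDp, STDt} → row (7,1) (7,1)
{SHUp, SHUt} → row (7,2) (7,2)
{SHDp, SHDt} → row (5,2) (5,2)
{WTUp, WTDp, WHUp, WHDp} → row (2,7) (4,1)
{WTUt, WTDt, WHUt, WHDt} → row (2,7) (7,7)
That's 5 distinct rows out of 16 strategies.

5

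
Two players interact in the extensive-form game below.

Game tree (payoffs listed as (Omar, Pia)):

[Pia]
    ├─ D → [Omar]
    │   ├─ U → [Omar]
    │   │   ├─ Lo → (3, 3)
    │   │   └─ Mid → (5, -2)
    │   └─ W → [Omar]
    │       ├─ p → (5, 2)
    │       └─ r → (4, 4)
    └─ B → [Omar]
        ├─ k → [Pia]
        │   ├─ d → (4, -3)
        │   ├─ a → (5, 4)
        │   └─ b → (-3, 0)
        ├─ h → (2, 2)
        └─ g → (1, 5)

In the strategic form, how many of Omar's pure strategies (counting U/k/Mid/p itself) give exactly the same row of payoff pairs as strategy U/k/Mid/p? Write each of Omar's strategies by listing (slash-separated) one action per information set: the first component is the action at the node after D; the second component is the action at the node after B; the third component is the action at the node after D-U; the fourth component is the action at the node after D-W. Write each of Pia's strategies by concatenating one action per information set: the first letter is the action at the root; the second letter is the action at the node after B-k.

2

Row for U/k/Mid/p (columns Dd, Da, Db, Bd, Ba, Bb): (5,-2) (5,-2) (5,-2) (4,-3) (5,4) (-3,0).
Under U/k/Mid/p, Omar's choice at the node after D-W can never be reached regardless of what Pia does, so varying those choices leaves every outcome unchanged.
Holding the reachable choices fixed and varying the unreachable one freely already gives 2 equivalent strategies.
No other strategy reproduces this row, so those 2 are the full class: U/k/Mid/p, U/k/Mid/r.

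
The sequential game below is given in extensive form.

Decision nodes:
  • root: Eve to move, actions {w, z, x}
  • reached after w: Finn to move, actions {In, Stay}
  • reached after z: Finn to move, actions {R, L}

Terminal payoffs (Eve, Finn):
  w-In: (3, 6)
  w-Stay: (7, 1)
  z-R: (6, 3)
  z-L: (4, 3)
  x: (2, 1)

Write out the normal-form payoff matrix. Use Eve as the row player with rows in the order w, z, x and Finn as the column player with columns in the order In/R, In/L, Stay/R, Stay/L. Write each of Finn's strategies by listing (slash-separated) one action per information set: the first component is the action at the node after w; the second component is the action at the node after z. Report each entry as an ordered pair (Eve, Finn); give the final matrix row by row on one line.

w: (3,6) (3,6) (7,1) (7,1) | z: (6,3) (4,3) (6,3) (4,3) | x: (2,1) (2,1) (2,1) (2,1)

Row w: In/R→(3,6), In/L→(3,6), Stay/R→(7,1), Stay/L→(7,1)
Row z: In/R→(6,3), In/L→(4,3), Stay/R→(6,3), Stay/L→(4,3)
Row x: In/R→(2,1), In/L→(2,1), Stay/R→(2,1), Stay/L→(2,1)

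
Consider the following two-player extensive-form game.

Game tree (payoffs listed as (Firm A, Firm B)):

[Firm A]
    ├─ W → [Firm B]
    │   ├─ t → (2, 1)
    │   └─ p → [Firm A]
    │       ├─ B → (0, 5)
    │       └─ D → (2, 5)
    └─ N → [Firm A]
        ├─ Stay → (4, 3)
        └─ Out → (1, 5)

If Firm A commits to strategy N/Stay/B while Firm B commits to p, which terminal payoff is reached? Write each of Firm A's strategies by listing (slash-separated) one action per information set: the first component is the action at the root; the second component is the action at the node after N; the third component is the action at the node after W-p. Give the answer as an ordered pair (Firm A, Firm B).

Trace the play path from the root:
  Firm A plays N
  Firm A plays Stay at [N]
→ terminal payoff (4, 3).
(Firm A's choice at the node after W-p is never reached on this path, so it doesn't affect the outcome.)

(4, 3)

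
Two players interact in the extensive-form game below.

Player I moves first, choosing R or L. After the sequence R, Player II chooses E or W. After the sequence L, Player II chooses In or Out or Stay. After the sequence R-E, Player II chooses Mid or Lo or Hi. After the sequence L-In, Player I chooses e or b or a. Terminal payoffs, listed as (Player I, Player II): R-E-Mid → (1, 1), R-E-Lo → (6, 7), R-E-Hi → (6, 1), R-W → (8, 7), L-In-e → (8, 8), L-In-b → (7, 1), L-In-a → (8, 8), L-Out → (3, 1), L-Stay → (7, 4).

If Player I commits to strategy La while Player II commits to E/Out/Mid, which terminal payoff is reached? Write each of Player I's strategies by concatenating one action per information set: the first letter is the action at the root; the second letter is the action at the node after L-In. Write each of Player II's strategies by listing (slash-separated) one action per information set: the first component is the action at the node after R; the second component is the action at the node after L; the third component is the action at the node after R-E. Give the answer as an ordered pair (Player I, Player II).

Trace the play path from the root:
  Player I plays L
  Player II plays Out at [L]
→ terminal payoff (3, 1).
(Player I's choice at the node after L-In is never reached on this path, so it doesn't affect the outcome.)

(3, 1)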